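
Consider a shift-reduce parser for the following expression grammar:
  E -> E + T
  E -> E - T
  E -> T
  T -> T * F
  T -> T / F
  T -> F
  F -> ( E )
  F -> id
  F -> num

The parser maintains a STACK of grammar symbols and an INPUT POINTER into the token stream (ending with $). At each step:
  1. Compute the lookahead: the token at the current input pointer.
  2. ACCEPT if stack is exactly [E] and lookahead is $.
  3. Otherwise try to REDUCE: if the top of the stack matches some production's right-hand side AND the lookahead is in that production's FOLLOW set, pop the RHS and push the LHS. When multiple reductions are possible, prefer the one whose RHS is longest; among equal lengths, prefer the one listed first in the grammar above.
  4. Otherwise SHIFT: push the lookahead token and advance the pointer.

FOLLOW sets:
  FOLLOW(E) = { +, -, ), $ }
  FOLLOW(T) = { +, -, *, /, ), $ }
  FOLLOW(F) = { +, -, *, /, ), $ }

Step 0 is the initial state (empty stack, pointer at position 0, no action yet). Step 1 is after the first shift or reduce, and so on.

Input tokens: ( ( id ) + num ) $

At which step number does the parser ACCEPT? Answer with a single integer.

Step 1: shift (. Stack=[(] ptr=1 lookahead=( remaining=[( id ) + num ) $]
Step 2: shift (. Stack=[( (] ptr=2 lookahead=id remaining=[id ) + num ) $]
Step 3: shift id. Stack=[( ( id] ptr=3 lookahead=) remaining=[) + num ) $]
Step 4: reduce F->id. Stack=[( ( F] ptr=3 lookahead=) remaining=[) + num ) $]
Step 5: reduce T->F. Stack=[( ( T] ptr=3 lookahead=) remaining=[) + num ) $]
Step 6: reduce E->T. Stack=[( ( E] ptr=3 lookahead=) remaining=[) + num ) $]
Step 7: shift ). Stack=[( ( E )] ptr=4 lookahead=+ remaining=[+ num ) $]
Step 8: reduce F->( E ). Stack=[( F] ptr=4 lookahead=+ remaining=[+ num ) $]
Step 9: reduce T->F. Stack=[( T] ptr=4 lookahead=+ remaining=[+ num ) $]
Step 10: reduce E->T. Stack=[( E] ptr=4 lookahead=+ remaining=[+ num ) $]
Step 11: shift +. Stack=[( E +] ptr=5 lookahead=num remaining=[num ) $]
Step 12: shift num. Stack=[( E + num] ptr=6 lookahead=) remaining=[) $]
Step 13: reduce F->num. Stack=[( E + F] ptr=6 lookahead=) remaining=[) $]
Step 14: reduce T->F. Stack=[( E + T] ptr=6 lookahead=) remaining=[) $]
Step 15: reduce E->E + T. Stack=[( E] ptr=6 lookahead=) remaining=[) $]
Step 16: shift ). Stack=[( E )] ptr=7 lookahead=$ remaining=[$]
Step 17: reduce F->( E ). Stack=[F] ptr=7 lookahead=$ remaining=[$]
Step 18: reduce T->F. Stack=[T] ptr=7 lookahead=$ remaining=[$]
Step 19: reduce E->T. Stack=[E] ptr=7 lookahead=$ remaining=[$]
Step 20: accept. Stack=[E] ptr=7 lookahead=$ remaining=[$]

Answer: 20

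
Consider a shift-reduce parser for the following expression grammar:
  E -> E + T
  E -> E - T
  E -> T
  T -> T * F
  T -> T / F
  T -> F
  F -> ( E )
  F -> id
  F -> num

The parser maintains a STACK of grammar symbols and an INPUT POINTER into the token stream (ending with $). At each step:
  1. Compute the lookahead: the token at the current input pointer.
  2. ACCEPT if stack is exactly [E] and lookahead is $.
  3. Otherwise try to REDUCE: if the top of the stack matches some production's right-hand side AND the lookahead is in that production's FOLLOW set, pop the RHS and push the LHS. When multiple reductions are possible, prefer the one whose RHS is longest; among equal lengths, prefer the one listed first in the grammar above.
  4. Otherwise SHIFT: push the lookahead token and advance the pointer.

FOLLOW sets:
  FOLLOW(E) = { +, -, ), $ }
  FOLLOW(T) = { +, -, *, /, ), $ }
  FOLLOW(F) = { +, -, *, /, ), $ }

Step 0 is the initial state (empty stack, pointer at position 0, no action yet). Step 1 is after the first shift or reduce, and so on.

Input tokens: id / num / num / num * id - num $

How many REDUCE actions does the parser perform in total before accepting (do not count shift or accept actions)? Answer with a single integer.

Answer: 14

Derivation:
Step 1: shift id. Stack=[id] ptr=1 lookahead=/ remaining=[/ num / num / num * id - num $]
Step 2: reduce F->id. Stack=[F] ptr=1 lookahead=/ remaining=[/ num / num / num * id - num $]
Step 3: reduce T->F. Stack=[T] ptr=1 lookahead=/ remaining=[/ num / num / num * id - num $]
Step 4: shift /. Stack=[T /] ptr=2 lookahead=num remaining=[num / num / num * id - num $]
Step 5: shift num. Stack=[T / num] ptr=3 lookahead=/ remaining=[/ num / num * id - num $]
Step 6: reduce F->num. Stack=[T / F] ptr=3 lookahead=/ remaining=[/ num / num * id - num $]
Step 7: reduce T->T / F. Stack=[T] ptr=3 lookahead=/ remaining=[/ num / num * id - num $]
Step 8: shift /. Stack=[T /] ptr=4 lookahead=num remaining=[num / num * id - num $]
Step 9: shift num. Stack=[T / num] ptr=5 lookahead=/ remaining=[/ num * id - num $]
Step 10: reduce F->num. Stack=[T / F] ptr=5 lookahead=/ remaining=[/ num * id - num $]
Step 11: reduce T->T / F. Stack=[T] ptr=5 lookahead=/ remaining=[/ num * id - num $]
Step 12: shift /. Stack=[T /] ptr=6 lookahead=num remaining=[num * id - num $]
Step 13: shift num. Stack=[T / num] ptr=7 lookahead=* remaining=[* id - num $]
Step 14: reduce F->num. Stack=[T / F] ptr=7 lookahead=* remaining=[* id - num $]
Step 15: reduce T->T / F. Stack=[T] ptr=7 lookahead=* remaining=[* id - num $]
Step 16: shift *. Stack=[T *] ptr=8 lookahead=id remaining=[id - num $]
Step 17: shift id. Stack=[T * id] ptr=9 lookahead=- remaining=[- num $]
Step 18: reduce F->id. Stack=[T * F] ptr=9 lookahead=- remaining=[- num $]
Step 19: reduce T->T * F. Stack=[T] ptr=9 lookahead=- remaining=[- num $]
Step 20: reduce E->T. Stack=[E] ptr=9 lookahead=- remaining=[- num $]
Step 21: shift -. Stack=[E -] ptr=10 lookahead=num remaining=[num $]
Step 22: shift num. Stack=[E - num] ptr=11 lookahead=$ remaining=[$]
Step 23: reduce F->num. Stack=[E - F] ptr=11 lookahead=$ remaining=[$]
Step 24: reduce T->F. Stack=[E - T] ptr=11 lookahead=$ remaining=[$]
Step 25: reduce E->E - T. Stack=[E] ptr=11 lookahead=$ remaining=[$]
Step 26: accept. Stack=[E] ptr=11 lookahead=$ remaining=[$]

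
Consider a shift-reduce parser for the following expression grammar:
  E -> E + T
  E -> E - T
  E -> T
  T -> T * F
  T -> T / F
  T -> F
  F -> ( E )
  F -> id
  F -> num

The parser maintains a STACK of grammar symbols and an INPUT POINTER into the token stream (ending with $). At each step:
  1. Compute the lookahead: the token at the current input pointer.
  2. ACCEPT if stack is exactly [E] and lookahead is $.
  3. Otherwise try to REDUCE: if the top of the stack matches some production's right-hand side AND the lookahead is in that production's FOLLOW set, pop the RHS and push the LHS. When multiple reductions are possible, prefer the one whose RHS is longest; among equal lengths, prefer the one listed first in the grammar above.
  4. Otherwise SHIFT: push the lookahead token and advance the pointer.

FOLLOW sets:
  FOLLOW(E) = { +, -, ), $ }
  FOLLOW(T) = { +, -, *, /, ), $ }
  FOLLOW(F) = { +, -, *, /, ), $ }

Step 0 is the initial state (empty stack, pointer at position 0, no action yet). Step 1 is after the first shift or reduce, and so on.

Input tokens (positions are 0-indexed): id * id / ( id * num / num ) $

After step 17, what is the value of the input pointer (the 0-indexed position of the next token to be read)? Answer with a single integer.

Step 1: shift id. Stack=[id] ptr=1 lookahead=* remaining=[* id / ( id * num / num ) $]
Step 2: reduce F->id. Stack=[F] ptr=1 lookahead=* remaining=[* id / ( id * num / num ) $]
Step 3: reduce T->F. Stack=[T] ptr=1 lookahead=* remaining=[* id / ( id * num / num ) $]
Step 4: shift *. Stack=[T *] ptr=2 lookahead=id remaining=[id / ( id * num / num ) $]
Step 5: shift id. Stack=[T * id] ptr=3 lookahead=/ remaining=[/ ( id * num / num ) $]
Step 6: reduce F->id. Stack=[T * F] ptr=3 lookahead=/ remaining=[/ ( id * num / num ) $]
Step 7: reduce T->T * F. Stack=[T] ptr=3 lookahead=/ remaining=[/ ( id * num / num ) $]
Step 8: shift /. Stack=[T /] ptr=4 lookahead=( remaining=[( id * num / num ) $]
Step 9: shift (. Stack=[T / (] ptr=5 lookahead=id remaining=[id * num / num ) $]
Step 10: shift id. Stack=[T / ( id] ptr=6 lookahead=* remaining=[* num / num ) $]
Step 11: reduce F->id. Stack=[T / ( F] ptr=6 lookahead=* remaining=[* num / num ) $]
Step 12: reduce T->F. Stack=[T / ( T] ptr=6 lookahead=* remaining=[* num / num ) $]
Step 13: shift *. Stack=[T / ( T *] ptr=7 lookahead=num remaining=[num / num ) $]
Step 14: shift num. Stack=[T / ( T * num] ptr=8 lookahead=/ remaining=[/ num ) $]
Step 15: reduce F->num. Stack=[T / ( T * F] ptr=8 lookahead=/ remaining=[/ num ) $]
Step 16: reduce T->T * F. Stack=[T / ( T] ptr=8 lookahead=/ remaining=[/ num ) $]
Step 17: shift /. Stack=[T / ( T /] ptr=9 lookahead=num remaining=[num ) $]

Answer: 9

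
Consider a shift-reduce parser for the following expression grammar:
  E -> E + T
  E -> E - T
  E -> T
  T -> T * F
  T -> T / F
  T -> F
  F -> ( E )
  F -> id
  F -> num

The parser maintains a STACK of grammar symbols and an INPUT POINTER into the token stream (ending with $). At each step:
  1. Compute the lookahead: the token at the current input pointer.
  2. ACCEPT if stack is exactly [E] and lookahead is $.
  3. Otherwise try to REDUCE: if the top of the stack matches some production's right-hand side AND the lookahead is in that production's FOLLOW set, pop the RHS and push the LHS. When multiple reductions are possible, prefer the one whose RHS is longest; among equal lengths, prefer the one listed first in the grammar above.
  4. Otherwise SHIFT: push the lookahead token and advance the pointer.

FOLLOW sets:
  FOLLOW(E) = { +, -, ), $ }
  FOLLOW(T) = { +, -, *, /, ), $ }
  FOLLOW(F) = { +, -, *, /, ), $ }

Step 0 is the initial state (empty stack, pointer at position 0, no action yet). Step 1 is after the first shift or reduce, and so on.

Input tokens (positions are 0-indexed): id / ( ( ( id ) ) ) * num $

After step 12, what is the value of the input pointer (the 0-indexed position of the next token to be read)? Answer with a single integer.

Answer: 7

Derivation:
Step 1: shift id. Stack=[id] ptr=1 lookahead=/ remaining=[/ ( ( ( id ) ) ) * num $]
Step 2: reduce F->id. Stack=[F] ptr=1 lookahead=/ remaining=[/ ( ( ( id ) ) ) * num $]
Step 3: reduce T->F. Stack=[T] ptr=1 lookahead=/ remaining=[/ ( ( ( id ) ) ) * num $]
Step 4: shift /. Stack=[T /] ptr=2 lookahead=( remaining=[( ( ( id ) ) ) * num $]
Step 5: shift (. Stack=[T / (] ptr=3 lookahead=( remaining=[( ( id ) ) ) * num $]
Step 6: shift (. Stack=[T / ( (] ptr=4 lookahead=( remaining=[( id ) ) ) * num $]
Step 7: shift (. Stack=[T / ( ( (] ptr=5 lookahead=id remaining=[id ) ) ) * num $]
Step 8: shift id. Stack=[T / ( ( ( id] ptr=6 lookahead=) remaining=[) ) ) * num $]
Step 9: reduce F->id. Stack=[T / ( ( ( F] ptr=6 lookahead=) remaining=[) ) ) * num $]
Step 10: reduce T->F. Stack=[T / ( ( ( T] ptr=6 lookahead=) remaining=[) ) ) * num $]
Step 11: reduce E->T. Stack=[T / ( ( ( E] ptr=6 lookahead=) remaining=[) ) ) * num $]
Step 12: shift ). Stack=[T / ( ( ( E )] ptr=7 lookahead=) remaining=[) ) * num $]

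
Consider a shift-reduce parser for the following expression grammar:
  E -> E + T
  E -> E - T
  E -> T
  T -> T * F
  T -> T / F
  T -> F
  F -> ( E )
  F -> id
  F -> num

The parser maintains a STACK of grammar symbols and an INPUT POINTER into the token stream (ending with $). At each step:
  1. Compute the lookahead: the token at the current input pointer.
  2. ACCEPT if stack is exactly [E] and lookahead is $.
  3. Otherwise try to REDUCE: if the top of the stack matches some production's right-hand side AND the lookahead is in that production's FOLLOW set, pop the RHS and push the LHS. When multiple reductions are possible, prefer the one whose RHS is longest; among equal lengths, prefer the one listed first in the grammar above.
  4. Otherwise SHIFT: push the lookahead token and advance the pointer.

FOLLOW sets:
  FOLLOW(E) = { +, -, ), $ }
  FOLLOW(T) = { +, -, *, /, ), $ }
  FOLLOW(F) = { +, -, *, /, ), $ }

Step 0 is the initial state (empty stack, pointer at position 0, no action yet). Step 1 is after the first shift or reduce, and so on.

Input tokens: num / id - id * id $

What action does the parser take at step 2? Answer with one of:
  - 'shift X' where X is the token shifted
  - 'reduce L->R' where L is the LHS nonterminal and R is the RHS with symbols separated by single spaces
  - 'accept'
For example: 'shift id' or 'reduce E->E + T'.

Step 1: shift num. Stack=[num] ptr=1 lookahead=/ remaining=[/ id - id * id $]
Step 2: reduce F->num. Stack=[F] ptr=1 lookahead=/ remaining=[/ id - id * id $]

Answer: reduce F->num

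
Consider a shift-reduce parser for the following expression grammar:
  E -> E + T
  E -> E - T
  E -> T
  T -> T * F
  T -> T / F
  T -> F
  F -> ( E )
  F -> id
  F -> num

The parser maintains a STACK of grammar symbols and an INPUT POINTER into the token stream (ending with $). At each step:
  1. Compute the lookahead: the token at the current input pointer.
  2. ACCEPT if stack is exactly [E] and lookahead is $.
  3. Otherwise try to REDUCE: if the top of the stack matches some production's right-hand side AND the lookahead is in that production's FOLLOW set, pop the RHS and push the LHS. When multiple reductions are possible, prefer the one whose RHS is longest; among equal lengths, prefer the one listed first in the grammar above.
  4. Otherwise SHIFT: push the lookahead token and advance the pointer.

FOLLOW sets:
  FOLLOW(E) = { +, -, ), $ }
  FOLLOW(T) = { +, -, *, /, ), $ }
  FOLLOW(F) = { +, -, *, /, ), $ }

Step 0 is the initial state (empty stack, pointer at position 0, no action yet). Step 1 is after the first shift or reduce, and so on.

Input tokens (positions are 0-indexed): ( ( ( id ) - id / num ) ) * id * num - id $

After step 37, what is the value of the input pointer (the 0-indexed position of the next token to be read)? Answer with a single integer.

Answer: 16

Derivation:
Step 1: shift (. Stack=[(] ptr=1 lookahead=( remaining=[( ( id ) - id / num ) ) * id * num - id $]
Step 2: shift (. Stack=[( (] ptr=2 lookahead=( remaining=[( id ) - id / num ) ) * id * num - id $]
Step 3: shift (. Stack=[( ( (] ptr=3 lookahead=id remaining=[id ) - id / num ) ) * id * num - id $]
Step 4: shift id. Stack=[( ( ( id] ptr=4 lookahead=) remaining=[) - id / num ) ) * id * num - id $]
Step 5: reduce F->id. Stack=[( ( ( F] ptr=4 lookahead=) remaining=[) - id / num ) ) * id * num - id $]
Step 6: reduce T->F. Stack=[( ( ( T] ptr=4 lookahead=) remaining=[) - id / num ) ) * id * num - id $]
Step 7: reduce E->T. Stack=[( ( ( E] ptr=4 lookahead=) remaining=[) - id / num ) ) * id * num - id $]
Step 8: shift ). Stack=[( ( ( E )] ptr=5 lookahead=- remaining=[- id / num ) ) * id * num - id $]
Step 9: reduce F->( E ). Stack=[( ( F] ptr=5 lookahead=- remaining=[- id / num ) ) * id * num - id $]
Step 10: reduce T->F. Stack=[( ( T] ptr=5 lookahead=- remaining=[- id / num ) ) * id * num - id $]
Step 11: reduce E->T. Stack=[( ( E] ptr=5 lookahead=- remaining=[- id / num ) ) * id * num - id $]
Step 12: shift -. Stack=[( ( E -] ptr=6 lookahead=id remaining=[id / num ) ) * id * num - id $]
Step 13: shift id. Stack=[( ( E - id] ptr=7 lookahead=/ remaining=[/ num ) ) * id * num - id $]
Step 14: reduce F->id. Stack=[( ( E - F] ptr=7 lookahead=/ remaining=[/ num ) ) * id * num - id $]
Step 15: reduce T->F. Stack=[( ( E - T] ptr=7 lookahead=/ remaining=[/ num ) ) * id * num - id $]
Step 16: shift /. Stack=[( ( E - T /] ptr=8 lookahead=num remaining=[num ) ) * id * num - id $]
Step 17: shift num. Stack=[( ( E - T / num] ptr=9 lookahead=) remaining=[) ) * id * num - id $]
Step 18: reduce F->num. Stack=[( ( E - T / F] ptr=9 lookahead=) remaining=[) ) * id * num - id $]
Step 19: reduce T->T / F. Stack=[( ( E - T] ptr=9 lookahead=) remaining=[) ) * id * num - id $]
Step 20: reduce E->E - T. Stack=[( ( E] ptr=9 lookahead=) remaining=[) ) * id * num - id $]
Step 21: shift ). Stack=[( ( E )] ptr=10 lookahead=) remaining=[) * id * num - id $]
Step 22: reduce F->( E ). Stack=[( F] ptr=10 lookahead=) remaining=[) * id * num - id $]
Step 23: reduce T->F. Stack=[( T] ptr=10 lookahead=) remaining=[) * id * num - id $]
Step 24: reduce E->T. Stack=[( E] ptr=10 lookahead=) remaining=[) * id * num - id $]
Step 25: shift ). Stack=[( E )] ptr=11 lookahead=* remaining=[* id * num - id $]
Step 26: reduce F->( E ). Stack=[F] ptr=11 lookahead=* remaining=[* id * num - id $]
Step 27: reduce T->F. Stack=[T] ptr=11 lookahead=* remaining=[* id * num - id $]
Step 28: shift *. Stack=[T *] ptr=12 lookahead=id remaining=[id * num - id $]
Step 29: shift id. Stack=[T * id] ptr=13 lookahead=* remaining=[* num - id $]
Step 30: reduce F->id. Stack=[T * F] ptr=13 lookahead=* remaining=[* num - id $]
Step 31: reduce T->T * F. Stack=[T] ptr=13 lookahead=* remaining=[* num - id $]
Step 32: shift *. Stack=[T *] ptr=14 lookahead=num remaining=[num - id $]
Step 33: shift num. Stack=[T * num] ptr=15 lookahead=- remaining=[- id $]
Step 34: reduce F->num. Stack=[T * F] ptr=15 lookahead=- remaining=[- id $]
Step 35: reduce T->T * F. Stack=[T] ptr=15 lookahead=- remaining=[- id $]
Step 36: reduce E->T. Stack=[E] ptr=15 lookahead=- remaining=[- id $]
Step 37: shift -. Stack=[E -] ptr=16 lookahead=id remaining=[id $]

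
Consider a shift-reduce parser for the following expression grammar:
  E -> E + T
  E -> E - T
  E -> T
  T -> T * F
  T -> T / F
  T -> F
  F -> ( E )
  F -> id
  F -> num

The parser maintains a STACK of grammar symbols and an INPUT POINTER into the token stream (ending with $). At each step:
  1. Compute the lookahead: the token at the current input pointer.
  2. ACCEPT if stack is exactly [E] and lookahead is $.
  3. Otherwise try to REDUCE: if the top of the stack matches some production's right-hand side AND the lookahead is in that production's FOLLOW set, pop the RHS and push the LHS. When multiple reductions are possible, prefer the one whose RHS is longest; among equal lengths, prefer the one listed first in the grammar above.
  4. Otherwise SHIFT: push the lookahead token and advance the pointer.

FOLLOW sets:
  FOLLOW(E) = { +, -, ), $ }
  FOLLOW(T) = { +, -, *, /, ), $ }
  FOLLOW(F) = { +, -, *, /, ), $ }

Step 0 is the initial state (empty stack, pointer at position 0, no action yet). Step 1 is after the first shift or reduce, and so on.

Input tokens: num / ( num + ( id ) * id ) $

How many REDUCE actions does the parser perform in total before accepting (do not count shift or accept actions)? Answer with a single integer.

Step 1: shift num. Stack=[num] ptr=1 lookahead=/ remaining=[/ ( num + ( id ) * id ) $]
Step 2: reduce F->num. Stack=[F] ptr=1 lookahead=/ remaining=[/ ( num + ( id ) * id ) $]
Step 3: reduce T->F. Stack=[T] ptr=1 lookahead=/ remaining=[/ ( num + ( id ) * id ) $]
Step 4: shift /. Stack=[T /] ptr=2 lookahead=( remaining=[( num + ( id ) * id ) $]
Step 5: shift (. Stack=[T / (] ptr=3 lookahead=num remaining=[num + ( id ) * id ) $]
Step 6: shift num. Stack=[T / ( num] ptr=4 lookahead=+ remaining=[+ ( id ) * id ) $]
Step 7: reduce F->num. Stack=[T / ( F] ptr=4 lookahead=+ remaining=[+ ( id ) * id ) $]
Step 8: reduce T->F. Stack=[T / ( T] ptr=4 lookahead=+ remaining=[+ ( id ) * id ) $]
Step 9: reduce E->T. Stack=[T / ( E] ptr=4 lookahead=+ remaining=[+ ( id ) * id ) $]
Step 10: shift +. Stack=[T / ( E +] ptr=5 lookahead=( remaining=[( id ) * id ) $]
Step 11: shift (. Stack=[T / ( E + (] ptr=6 lookahead=id remaining=[id ) * id ) $]
Step 12: shift id. Stack=[T / ( E + ( id] ptr=7 lookahead=) remaining=[) * id ) $]
Step 13: reduce F->id. Stack=[T / ( E + ( F] ptr=7 lookahead=) remaining=[) * id ) $]
Step 14: reduce T->F. Stack=[T / ( E + ( T] ptr=7 lookahead=) remaining=[) * id ) $]
Step 15: reduce E->T. Stack=[T / ( E + ( E] ptr=7 lookahead=) remaining=[) * id ) $]
Step 16: shift ). Stack=[T / ( E + ( E )] ptr=8 lookahead=* remaining=[* id ) $]
Step 17: reduce F->( E ). Stack=[T / ( E + F] ptr=8 lookahead=* remaining=[* id ) $]
Step 18: reduce T->F. Stack=[T / ( E + T] ptr=8 lookahead=* remaining=[* id ) $]
Step 19: shift *. Stack=[T / ( E + T *] ptr=9 lookahead=id remaining=[id ) $]
Step 20: shift id. Stack=[T / ( E + T * id] ptr=10 lookahead=) remaining=[) $]
Step 21: reduce F->id. Stack=[T / ( E + T * F] ptr=10 lookahead=) remaining=[) $]
Step 22: reduce T->T * F. Stack=[T / ( E + T] ptr=10 lookahead=) remaining=[) $]
Step 23: reduce E->E + T. Stack=[T / ( E] ptr=10 lookahead=) remaining=[) $]
Step 24: shift ). Stack=[T / ( E )] ptr=11 lookahead=$ remaining=[$]
Step 25: reduce F->( E ). Stack=[T / F] ptr=11 lookahead=$ remaining=[$]
Step 26: reduce T->T / F. Stack=[T] ptr=11 lookahead=$ remaining=[$]
Step 27: reduce E->T. Stack=[E] ptr=11 lookahead=$ remaining=[$]
Step 28: accept. Stack=[E] ptr=11 lookahead=$ remaining=[$]

Answer: 16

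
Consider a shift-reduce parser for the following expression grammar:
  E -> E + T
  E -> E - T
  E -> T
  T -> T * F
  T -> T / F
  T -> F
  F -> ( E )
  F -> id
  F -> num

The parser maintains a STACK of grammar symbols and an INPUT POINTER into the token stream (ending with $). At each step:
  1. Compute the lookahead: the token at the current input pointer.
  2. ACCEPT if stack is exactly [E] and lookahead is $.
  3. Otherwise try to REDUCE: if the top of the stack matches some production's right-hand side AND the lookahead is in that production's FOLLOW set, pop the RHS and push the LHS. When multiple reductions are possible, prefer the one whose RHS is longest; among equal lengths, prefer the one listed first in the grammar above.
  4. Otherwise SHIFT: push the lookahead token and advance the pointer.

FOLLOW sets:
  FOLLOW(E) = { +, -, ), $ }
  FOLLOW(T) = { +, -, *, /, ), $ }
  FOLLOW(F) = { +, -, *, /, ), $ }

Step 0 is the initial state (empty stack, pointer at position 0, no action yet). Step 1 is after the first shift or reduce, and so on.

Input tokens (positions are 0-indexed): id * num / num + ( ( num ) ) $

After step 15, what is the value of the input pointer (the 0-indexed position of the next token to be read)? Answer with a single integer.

Step 1: shift id. Stack=[id] ptr=1 lookahead=* remaining=[* num / num + ( ( num ) ) $]
Step 2: reduce F->id. Stack=[F] ptr=1 lookahead=* remaining=[* num / num + ( ( num ) ) $]
Step 3: reduce T->F. Stack=[T] ptr=1 lookahead=* remaining=[* num / num + ( ( num ) ) $]
Step 4: shift *. Stack=[T *] ptr=2 lookahead=num remaining=[num / num + ( ( num ) ) $]
Step 5: shift num. Stack=[T * num] ptr=3 lookahead=/ remaining=[/ num + ( ( num ) ) $]
Step 6: reduce F->num. Stack=[T * F] ptr=3 lookahead=/ remaining=[/ num + ( ( num ) ) $]
Step 7: reduce T->T * F. Stack=[T] ptr=3 lookahead=/ remaining=[/ num + ( ( num ) ) $]
Step 8: shift /. Stack=[T /] ptr=4 lookahead=num remaining=[num + ( ( num ) ) $]
Step 9: shift num. Stack=[T / num] ptr=5 lookahead=+ remaining=[+ ( ( num ) ) $]
Step 10: reduce F->num. Stack=[T / F] ptr=5 lookahead=+ remaining=[+ ( ( num ) ) $]
Step 11: reduce T->T / F. Stack=[T] ptr=5 lookahead=+ remaining=[+ ( ( num ) ) $]
Step 12: reduce E->T. Stack=[E] ptr=5 lookahead=+ remaining=[+ ( ( num ) ) $]
Step 13: shift +. Stack=[E +] ptr=6 lookahead=( remaining=[( ( num ) ) $]
Step 14: shift (. Stack=[E + (] ptr=7 lookahead=( remaining=[( num ) ) $]
Step 15: shift (. Stack=[E + ( (] ptr=8 lookahead=num remaining=[num ) ) $]

Answer: 8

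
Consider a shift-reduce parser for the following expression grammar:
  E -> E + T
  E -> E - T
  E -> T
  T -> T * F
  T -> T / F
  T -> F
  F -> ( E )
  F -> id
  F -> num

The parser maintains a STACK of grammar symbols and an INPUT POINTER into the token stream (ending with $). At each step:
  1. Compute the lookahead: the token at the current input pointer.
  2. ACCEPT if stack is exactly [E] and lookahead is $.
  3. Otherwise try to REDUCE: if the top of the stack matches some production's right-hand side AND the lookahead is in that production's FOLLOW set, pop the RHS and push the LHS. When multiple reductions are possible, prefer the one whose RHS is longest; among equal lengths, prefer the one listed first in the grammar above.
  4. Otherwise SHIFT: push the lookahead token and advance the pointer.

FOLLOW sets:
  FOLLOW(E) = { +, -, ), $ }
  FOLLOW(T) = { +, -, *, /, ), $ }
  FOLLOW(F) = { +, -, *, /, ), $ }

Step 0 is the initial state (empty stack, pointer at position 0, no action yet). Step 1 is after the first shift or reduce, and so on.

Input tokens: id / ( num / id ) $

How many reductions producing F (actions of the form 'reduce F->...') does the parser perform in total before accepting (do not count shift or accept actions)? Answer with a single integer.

Answer: 4

Derivation:
Step 1: shift id. Stack=[id] ptr=1 lookahead=/ remaining=[/ ( num / id ) $]
Step 2: reduce F->id. Stack=[F] ptr=1 lookahead=/ remaining=[/ ( num / id ) $]
Step 3: reduce T->F. Stack=[T] ptr=1 lookahead=/ remaining=[/ ( num / id ) $]
Step 4: shift /. Stack=[T /] ptr=2 lookahead=( remaining=[( num / id ) $]
Step 5: shift (. Stack=[T / (] ptr=3 lookahead=num remaining=[num / id ) $]
Step 6: shift num. Stack=[T / ( num] ptr=4 lookahead=/ remaining=[/ id ) $]
Step 7: reduce F->num. Stack=[T / ( F] ptr=4 lookahead=/ remaining=[/ id ) $]
Step 8: reduce T->F. Stack=[T / ( T] ptr=4 lookahead=/ remaining=[/ id ) $]
Step 9: shift /. Stack=[T / ( T /] ptr=5 lookahead=id remaining=[id ) $]
Step 10: shift id. Stack=[T / ( T / id] ptr=6 lookahead=) remaining=[) $]
Step 11: reduce F->id. Stack=[T / ( T / F] ptr=6 lookahead=) remaining=[) $]
Step 12: reduce T->T / F. Stack=[T / ( T] ptr=6 lookahead=) remaining=[) $]
Step 13: reduce E->T. Stack=[T / ( E] ptr=6 lookahead=) remaining=[) $]
Step 14: shift ). Stack=[T / ( E )] ptr=7 lookahead=$ remaining=[$]
Step 15: reduce F->( E ). Stack=[T / F] ptr=7 lookahead=$ remaining=[$]
Step 16: reduce T->T / F. Stack=[T] ptr=7 lookahead=$ remaining=[$]
Step 17: reduce E->T. Stack=[E] ptr=7 lookahead=$ remaining=[$]
Step 18: accept. Stack=[E] ptr=7 lookahead=$ remaining=[$]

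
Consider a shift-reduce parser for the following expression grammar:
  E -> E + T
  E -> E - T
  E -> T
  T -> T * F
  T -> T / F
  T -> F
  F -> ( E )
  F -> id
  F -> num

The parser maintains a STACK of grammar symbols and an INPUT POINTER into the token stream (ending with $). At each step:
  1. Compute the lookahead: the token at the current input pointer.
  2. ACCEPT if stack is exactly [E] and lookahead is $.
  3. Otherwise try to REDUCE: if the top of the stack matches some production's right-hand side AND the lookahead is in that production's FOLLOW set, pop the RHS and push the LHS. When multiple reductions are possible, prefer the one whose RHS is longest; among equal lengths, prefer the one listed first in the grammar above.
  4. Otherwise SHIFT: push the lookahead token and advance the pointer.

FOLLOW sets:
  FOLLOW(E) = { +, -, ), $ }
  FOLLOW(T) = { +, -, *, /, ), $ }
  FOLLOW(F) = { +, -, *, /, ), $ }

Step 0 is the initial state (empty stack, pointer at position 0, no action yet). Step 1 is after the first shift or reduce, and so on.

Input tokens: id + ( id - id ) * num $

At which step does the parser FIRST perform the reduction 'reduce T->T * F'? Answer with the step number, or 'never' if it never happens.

Step 1: shift id. Stack=[id] ptr=1 lookahead=+ remaining=[+ ( id - id ) * num $]
Step 2: reduce F->id. Stack=[F] ptr=1 lookahead=+ remaining=[+ ( id - id ) * num $]
Step 3: reduce T->F. Stack=[T] ptr=1 lookahead=+ remaining=[+ ( id - id ) * num $]
Step 4: reduce E->T. Stack=[E] ptr=1 lookahead=+ remaining=[+ ( id - id ) * num $]
Step 5: shift +. Stack=[E +] ptr=2 lookahead=( remaining=[( id - id ) * num $]
Step 6: shift (. Stack=[E + (] ptr=3 lookahead=id remaining=[id - id ) * num $]
Step 7: shift id. Stack=[E + ( id] ptr=4 lookahead=- remaining=[- id ) * num $]
Step 8: reduce F->id. Stack=[E + ( F] ptr=4 lookahead=- remaining=[- id ) * num $]
Step 9: reduce T->F. Stack=[E + ( T] ptr=4 lookahead=- remaining=[- id ) * num $]
Step 10: reduce E->T. Stack=[E + ( E] ptr=4 lookahead=- remaining=[- id ) * num $]
Step 11: shift -. Stack=[E + ( E -] ptr=5 lookahead=id remaining=[id ) * num $]
Step 12: shift id. Stack=[E + ( E - id] ptr=6 lookahead=) remaining=[) * num $]
Step 13: reduce F->id. Stack=[E + ( E - F] ptr=6 lookahead=) remaining=[) * num $]
Step 14: reduce T->F. Stack=[E + ( E - T] ptr=6 lookahead=) remaining=[) * num $]
Step 15: reduce E->E - T. Stack=[E + ( E] ptr=6 lookahead=) remaining=[) * num $]
Step 16: shift ). Stack=[E + ( E )] ptr=7 lookahead=* remaining=[* num $]
Step 17: reduce F->( E ). Stack=[E + F] ptr=7 lookahead=* remaining=[* num $]
Step 18: reduce T->F. Stack=[E + T] ptr=7 lookahead=* remaining=[* num $]
Step 19: shift *. Stack=[E + T *] ptr=8 lookahead=num remaining=[num $]
Step 20: shift num. Stack=[E + T * num] ptr=9 lookahead=$ remaining=[$]
Step 21: reduce F->num. Stack=[E + T * F] ptr=9 lookahead=$ remaining=[$]
Step 22: reduce T->T * F. Stack=[E + T] ptr=9 lookahead=$ remaining=[$]

Answer: 22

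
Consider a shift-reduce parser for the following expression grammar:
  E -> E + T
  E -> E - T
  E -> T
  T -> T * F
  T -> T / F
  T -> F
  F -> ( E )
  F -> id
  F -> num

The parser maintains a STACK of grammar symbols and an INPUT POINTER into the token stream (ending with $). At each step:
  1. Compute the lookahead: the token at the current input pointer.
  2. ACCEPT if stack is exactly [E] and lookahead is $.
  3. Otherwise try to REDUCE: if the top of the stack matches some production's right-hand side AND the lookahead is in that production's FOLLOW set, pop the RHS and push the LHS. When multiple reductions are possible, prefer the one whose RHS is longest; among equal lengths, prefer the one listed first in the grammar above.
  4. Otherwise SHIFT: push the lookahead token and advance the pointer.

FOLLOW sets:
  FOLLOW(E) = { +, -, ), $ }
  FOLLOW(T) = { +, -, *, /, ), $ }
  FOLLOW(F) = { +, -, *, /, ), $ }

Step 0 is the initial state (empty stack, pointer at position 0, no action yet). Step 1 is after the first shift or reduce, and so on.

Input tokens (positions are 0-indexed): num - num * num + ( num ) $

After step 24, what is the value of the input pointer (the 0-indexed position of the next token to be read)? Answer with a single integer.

Answer: 9

Derivation:
Step 1: shift num. Stack=[num] ptr=1 lookahead=- remaining=[- num * num + ( num ) $]
Step 2: reduce F->num. Stack=[F] ptr=1 lookahead=- remaining=[- num * num + ( num ) $]
Step 3: reduce T->F. Stack=[T] ptr=1 lookahead=- remaining=[- num * num + ( num ) $]
Step 4: reduce E->T. Stack=[E] ptr=1 lookahead=- remaining=[- num * num + ( num ) $]
Step 5: shift -. Stack=[E -] ptr=2 lookahead=num remaining=[num * num + ( num ) $]
Step 6: shift num. Stack=[E - num] ptr=3 lookahead=* remaining=[* num + ( num ) $]
Step 7: reduce F->num. Stack=[E - F] ptr=3 lookahead=* remaining=[* num + ( num ) $]
Step 8: reduce T->F. Stack=[E - T] ptr=3 lookahead=* remaining=[* num + ( num ) $]
Step 9: shift *. Stack=[E - T *] ptr=4 lookahead=num remaining=[num + ( num ) $]
Step 10: shift num. Stack=[E - T * num] ptr=5 lookahead=+ remaining=[+ ( num ) $]
Step 11: reduce F->num. Stack=[E - T * F] ptr=5 lookahead=+ remaining=[+ ( num ) $]
Step 12: reduce T->T * F. Stack=[E - T] ptr=5 lookahead=+ remaining=[+ ( num ) $]
Step 13: reduce E->E - T. Stack=[E] ptr=5 lookahead=+ remaining=[+ ( num ) $]
Step 14: shift +. Stack=[E +] ptr=6 lookahead=( remaining=[( num ) $]
Step 15: shift (. Stack=[E + (] ptr=7 lookahead=num remaining=[num ) $]
Step 16: shift num. Stack=[E + ( num] ptr=8 lookahead=) remaining=[) $]
Step 17: reduce F->num. Stack=[E + ( F] ptr=8 lookahead=) remaining=[) $]
Step 18: reduce T->F. Stack=[E + ( T] ptr=8 lookahead=) remaining=[) $]
Step 19: reduce E->T. Stack=[E + ( E] ptr=8 lookahead=) remaining=[) $]
Step 20: shift ). Stack=[E + ( E )] ptr=9 lookahead=$ remaining=[$]
Step 21: reduce F->( E ). Stack=[E + F] ptr=9 lookahead=$ remaining=[$]
Step 22: reduce T->F. Stack=[E + T] ptr=9 lookahead=$ remaining=[$]
Step 23: reduce E->E + T. Stack=[E] ptr=9 lookahead=$ remaining=[$]
Step 24: accept. Stack=[E] ptr=9 lookahead=$ remaining=[$]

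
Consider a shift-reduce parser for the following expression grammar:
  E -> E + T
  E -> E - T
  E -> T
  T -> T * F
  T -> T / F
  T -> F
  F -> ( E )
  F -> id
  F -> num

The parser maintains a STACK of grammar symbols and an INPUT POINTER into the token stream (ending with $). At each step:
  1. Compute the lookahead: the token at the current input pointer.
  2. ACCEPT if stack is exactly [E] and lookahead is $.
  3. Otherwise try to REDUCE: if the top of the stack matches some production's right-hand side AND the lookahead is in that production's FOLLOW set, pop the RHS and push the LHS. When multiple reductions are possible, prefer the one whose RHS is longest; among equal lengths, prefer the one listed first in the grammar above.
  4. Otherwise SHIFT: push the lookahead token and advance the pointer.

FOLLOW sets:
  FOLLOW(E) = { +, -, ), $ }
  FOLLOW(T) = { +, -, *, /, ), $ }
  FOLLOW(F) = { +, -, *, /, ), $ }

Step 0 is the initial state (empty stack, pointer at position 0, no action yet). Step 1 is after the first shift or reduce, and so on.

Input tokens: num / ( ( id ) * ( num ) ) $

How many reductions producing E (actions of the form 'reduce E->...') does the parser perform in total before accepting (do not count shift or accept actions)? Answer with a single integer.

Step 1: shift num. Stack=[num] ptr=1 lookahead=/ remaining=[/ ( ( id ) * ( num ) ) $]
Step 2: reduce F->num. Stack=[F] ptr=1 lookahead=/ remaining=[/ ( ( id ) * ( num ) ) $]
Step 3: reduce T->F. Stack=[T] ptr=1 lookahead=/ remaining=[/ ( ( id ) * ( num ) ) $]
Step 4: shift /. Stack=[T /] ptr=2 lookahead=( remaining=[( ( id ) * ( num ) ) $]
Step 5: shift (. Stack=[T / (] ptr=3 lookahead=( remaining=[( id ) * ( num ) ) $]
Step 6: shift (. Stack=[T / ( (] ptr=4 lookahead=id remaining=[id ) * ( num ) ) $]
Step 7: shift id. Stack=[T / ( ( id] ptr=5 lookahead=) remaining=[) * ( num ) ) $]
Step 8: reduce F->id. Stack=[T / ( ( F] ptr=5 lookahead=) remaining=[) * ( num ) ) $]
Step 9: reduce T->F. Stack=[T / ( ( T] ptr=5 lookahead=) remaining=[) * ( num ) ) $]
Step 10: reduce E->T. Stack=[T / ( ( E] ptr=5 lookahead=) remaining=[) * ( num ) ) $]
Step 11: shift ). Stack=[T / ( ( E )] ptr=6 lookahead=* remaining=[* ( num ) ) $]
Step 12: reduce F->( E ). Stack=[T / ( F] ptr=6 lookahead=* remaining=[* ( num ) ) $]
Step 13: reduce T->F. Stack=[T / ( T] ptr=6 lookahead=* remaining=[* ( num ) ) $]
Step 14: shift *. Stack=[T / ( T *] ptr=7 lookahead=( remaining=[( num ) ) $]
Step 15: shift (. Stack=[T / ( T * (] ptr=8 lookahead=num remaining=[num ) ) $]
Step 16: shift num. Stack=[T / ( T * ( num] ptr=9 lookahead=) remaining=[) ) $]
Step 17: reduce F->num. Stack=[T / ( T * ( F] ptr=9 lookahead=) remaining=[) ) $]
Step 18: reduce T->F. Stack=[T / ( T * ( T] ptr=9 lookahead=) remaining=[) ) $]
Step 19: reduce E->T. Stack=[T / ( T * ( E] ptr=9 lookahead=) remaining=[) ) $]
Step 20: shift ). Stack=[T / ( T * ( E )] ptr=10 lookahead=) remaining=[) $]
Step 21: reduce F->( E ). Stack=[T / ( T * F] ptr=10 lookahead=) remaining=[) $]
Step 22: reduce T->T * F. Stack=[T / ( T] ptr=10 lookahead=) remaining=[) $]
Step 23: reduce E->T. Stack=[T / ( E] ptr=10 lookahead=) remaining=[) $]
Step 24: shift ). Stack=[T / ( E )] ptr=11 lookahead=$ remaining=[$]
Step 25: reduce F->( E ). Stack=[T / F] ptr=11 lookahead=$ remaining=[$]
Step 26: reduce T->T / F. Stack=[T] ptr=11 lookahead=$ remaining=[$]
Step 27: reduce E->T. Stack=[E] ptr=11 lookahead=$ remaining=[$]
Step 28: accept. Stack=[E] ptr=11 lookahead=$ remaining=[$]

Answer: 4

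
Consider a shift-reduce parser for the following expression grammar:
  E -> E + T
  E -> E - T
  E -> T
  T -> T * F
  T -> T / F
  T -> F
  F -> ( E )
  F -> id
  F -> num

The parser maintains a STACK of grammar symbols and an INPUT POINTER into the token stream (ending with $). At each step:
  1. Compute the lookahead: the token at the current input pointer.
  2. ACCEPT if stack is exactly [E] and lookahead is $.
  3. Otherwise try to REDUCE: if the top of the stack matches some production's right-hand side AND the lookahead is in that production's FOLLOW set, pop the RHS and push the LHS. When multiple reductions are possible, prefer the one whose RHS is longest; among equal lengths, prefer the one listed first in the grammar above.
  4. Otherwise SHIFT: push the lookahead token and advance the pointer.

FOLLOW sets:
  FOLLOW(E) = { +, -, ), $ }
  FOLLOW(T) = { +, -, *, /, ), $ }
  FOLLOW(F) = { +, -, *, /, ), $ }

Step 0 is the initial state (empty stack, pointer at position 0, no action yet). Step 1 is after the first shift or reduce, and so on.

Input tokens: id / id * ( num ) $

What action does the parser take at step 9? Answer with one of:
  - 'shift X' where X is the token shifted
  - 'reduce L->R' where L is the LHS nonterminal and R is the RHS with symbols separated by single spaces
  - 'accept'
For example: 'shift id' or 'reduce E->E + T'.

Step 1: shift id. Stack=[id] ptr=1 lookahead=/ remaining=[/ id * ( num ) $]
Step 2: reduce F->id. Stack=[F] ptr=1 lookahead=/ remaining=[/ id * ( num ) $]
Step 3: reduce T->F. Stack=[T] ptr=1 lookahead=/ remaining=[/ id * ( num ) $]
Step 4: shift /. Stack=[T /] ptr=2 lookahead=id remaining=[id * ( num ) $]
Step 5: shift id. Stack=[T / id] ptr=3 lookahead=* remaining=[* ( num ) $]
Step 6: reduce F->id. Stack=[T / F] ptr=3 lookahead=* remaining=[* ( num ) $]
Step 7: reduce T->T / F. Stack=[T] ptr=3 lookahead=* remaining=[* ( num ) $]
Step 8: shift *. Stack=[T *] ptr=4 lookahead=( remaining=[( num ) $]
Step 9: shift (. Stack=[T * (] ptr=5 lookahead=num remaining=[num ) $]

Answer: shift (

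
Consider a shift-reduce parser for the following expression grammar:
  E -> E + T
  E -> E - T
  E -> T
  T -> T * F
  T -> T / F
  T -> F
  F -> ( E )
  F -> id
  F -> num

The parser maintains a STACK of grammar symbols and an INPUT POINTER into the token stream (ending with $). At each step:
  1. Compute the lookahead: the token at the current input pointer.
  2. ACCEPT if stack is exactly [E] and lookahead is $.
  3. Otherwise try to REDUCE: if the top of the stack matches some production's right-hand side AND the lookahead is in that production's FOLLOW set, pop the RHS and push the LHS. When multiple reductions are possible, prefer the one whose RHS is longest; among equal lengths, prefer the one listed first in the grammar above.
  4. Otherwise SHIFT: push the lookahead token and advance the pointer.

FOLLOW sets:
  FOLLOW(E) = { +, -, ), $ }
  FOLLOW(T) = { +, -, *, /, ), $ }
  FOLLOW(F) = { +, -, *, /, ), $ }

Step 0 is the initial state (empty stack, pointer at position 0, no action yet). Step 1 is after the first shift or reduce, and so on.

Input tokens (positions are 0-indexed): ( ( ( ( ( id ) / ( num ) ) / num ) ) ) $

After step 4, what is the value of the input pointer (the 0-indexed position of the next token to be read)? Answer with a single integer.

Answer: 4

Derivation:
Step 1: shift (. Stack=[(] ptr=1 lookahead=( remaining=[( ( ( ( id ) / ( num ) ) / num ) ) ) $]
Step 2: shift (. Stack=[( (] ptr=2 lookahead=( remaining=[( ( ( id ) / ( num ) ) / num ) ) ) $]
Step 3: shift (. Stack=[( ( (] ptr=3 lookahead=( remaining=[( ( id ) / ( num ) ) / num ) ) ) $]
Step 4: shift (. Stack=[( ( ( (] ptr=4 lookahead=( remaining=[( id ) / ( num ) ) / num ) ) ) $]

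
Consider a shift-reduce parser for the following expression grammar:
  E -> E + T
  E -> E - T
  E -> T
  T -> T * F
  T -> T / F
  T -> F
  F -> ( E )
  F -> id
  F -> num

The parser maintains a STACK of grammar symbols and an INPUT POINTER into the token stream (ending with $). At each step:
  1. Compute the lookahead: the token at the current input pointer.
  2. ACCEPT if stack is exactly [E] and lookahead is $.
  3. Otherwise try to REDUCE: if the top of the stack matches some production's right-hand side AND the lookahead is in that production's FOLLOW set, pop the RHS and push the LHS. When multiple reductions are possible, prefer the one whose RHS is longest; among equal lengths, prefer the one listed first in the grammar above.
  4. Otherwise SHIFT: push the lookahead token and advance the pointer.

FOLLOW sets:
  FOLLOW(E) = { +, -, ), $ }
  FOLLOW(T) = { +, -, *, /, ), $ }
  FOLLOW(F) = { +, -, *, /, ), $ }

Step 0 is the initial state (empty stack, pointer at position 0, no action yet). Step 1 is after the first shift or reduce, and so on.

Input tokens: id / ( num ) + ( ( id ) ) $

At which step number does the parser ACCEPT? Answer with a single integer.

Step 1: shift id. Stack=[id] ptr=1 lookahead=/ remaining=[/ ( num ) + ( ( id ) ) $]
Step 2: reduce F->id. Stack=[F] ptr=1 lookahead=/ remaining=[/ ( num ) + ( ( id ) ) $]
Step 3: reduce T->F. Stack=[T] ptr=1 lookahead=/ remaining=[/ ( num ) + ( ( id ) ) $]
Step 4: shift /. Stack=[T /] ptr=2 lookahead=( remaining=[( num ) + ( ( id ) ) $]
Step 5: shift (. Stack=[T / (] ptr=3 lookahead=num remaining=[num ) + ( ( id ) ) $]
Step 6: shift num. Stack=[T / ( num] ptr=4 lookahead=) remaining=[) + ( ( id ) ) $]
Step 7: reduce F->num. Stack=[T / ( F] ptr=4 lookahead=) remaining=[) + ( ( id ) ) $]
Step 8: reduce T->F. Stack=[T / ( T] ptr=4 lookahead=) remaining=[) + ( ( id ) ) $]
Step 9: reduce E->T. Stack=[T / ( E] ptr=4 lookahead=) remaining=[) + ( ( id ) ) $]
Step 10: shift ). Stack=[T / ( E )] ptr=5 lookahead=+ remaining=[+ ( ( id ) ) $]
Step 11: reduce F->( E ). Stack=[T / F] ptr=5 lookahead=+ remaining=[+ ( ( id ) ) $]
Step 12: reduce T->T / F. Stack=[T] ptr=5 lookahead=+ remaining=[+ ( ( id ) ) $]
Step 13: reduce E->T. Stack=[E] ptr=5 lookahead=+ remaining=[+ ( ( id ) ) $]
Step 14: shift +. Stack=[E +] ptr=6 lookahead=( remaining=[( ( id ) ) $]
Step 15: shift (. Stack=[E + (] ptr=7 lookahead=( remaining=[( id ) ) $]
Step 16: shift (. Stack=[E + ( (] ptr=8 lookahead=id remaining=[id ) ) $]
Step 17: shift id. Stack=[E + ( ( id] ptr=9 lookahead=) remaining=[) ) $]
Step 18: reduce F->id. Stack=[E + ( ( F] ptr=9 lookahead=) remaining=[) ) $]
Step 19: reduce T->F. Stack=[E + ( ( T] ptr=9 lookahead=) remaining=[) ) $]
Step 20: reduce E->T. Stack=[E + ( ( E] ptr=9 lookahead=) remaining=[) ) $]
Step 21: shift ). Stack=[E + ( ( E )] ptr=10 lookahead=) remaining=[) $]
Step 22: reduce F->( E ). Stack=[E + ( F] ptr=10 lookahead=) remaining=[) $]
Step 23: reduce T->F. Stack=[E + ( T] ptr=10 lookahead=) remaining=[) $]
Step 24: reduce E->T. Stack=[E + ( E] ptr=10 lookahead=) remaining=[) $]
Step 25: shift ). Stack=[E + ( E )] ptr=11 lookahead=$ remaining=[$]
Step 26: reduce F->( E ). Stack=[E + F] ptr=11 lookahead=$ remaining=[$]
Step 27: reduce T->F. Stack=[E + T] ptr=11 lookahead=$ remaining=[$]
Step 28: reduce E->E + T. Stack=[E] ptr=11 lookahead=$ remaining=[$]
Step 29: accept. Stack=[E] ptr=11 lookahead=$ remaining=[$]

Answer: 29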